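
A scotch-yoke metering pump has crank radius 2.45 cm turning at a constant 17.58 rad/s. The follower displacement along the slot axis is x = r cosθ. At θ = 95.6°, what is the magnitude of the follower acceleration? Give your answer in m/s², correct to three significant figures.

0.739

ω = 17.58 rad/s
x = r cosθ ⇒ ẍ = −rω² cosθ (ω constant).
|a| = rω²|cosθ| = 0.0245·(17.58)²·|cos 95.6°| = 0.73889 m/s².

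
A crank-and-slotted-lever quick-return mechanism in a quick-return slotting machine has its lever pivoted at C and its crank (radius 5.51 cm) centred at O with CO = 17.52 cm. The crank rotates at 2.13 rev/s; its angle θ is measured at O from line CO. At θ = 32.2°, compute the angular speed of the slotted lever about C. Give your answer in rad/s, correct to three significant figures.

3.00

ω = 13.38 rad/s (from 2.13 rev/s).
Crank pin A relative to C: A = (d + r cosθ, r sinθ); lever angle φ = atan2(r sinθ, d + r cosθ).
Differentiating tanφ: φ̇ = rω(d cosθ + r)/(d² + r² + 2dr cosθ).
d² + r² + 2dr cosθ = |CA|² = 0.0500685 m²;  d cosθ + r = +0.20335 m.
|ω_lever| = |0.0551·13.38·+0.20335| / 0.0500685 = 2.995 rad/s.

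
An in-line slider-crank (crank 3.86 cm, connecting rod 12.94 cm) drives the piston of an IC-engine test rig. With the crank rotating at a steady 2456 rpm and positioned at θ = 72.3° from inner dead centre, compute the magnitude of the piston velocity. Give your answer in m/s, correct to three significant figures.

10.4

ω = 2π·2456/60 = 257.2 rad/s
For an in-line slider-crank, x = r cosθ + √(L² − r² sin²θ), so v = −rω sinθ·[1 + r cosθ/√(L² − r² sin²θ)].
With r = 0.0386 m, L = 0.1294 m, θ = 72.3°: √(L² − r² sin²θ) = 0.12407 m.
v = −0.0386·257.2·0.95266·[1 + 0.0386·0.30403/0.12407] = -10.352 m/s.
|v| = 10.352 m/s.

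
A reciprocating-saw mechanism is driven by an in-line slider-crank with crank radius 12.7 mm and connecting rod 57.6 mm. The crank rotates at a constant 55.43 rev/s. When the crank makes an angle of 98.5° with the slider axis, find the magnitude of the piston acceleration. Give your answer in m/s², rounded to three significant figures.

ω = 2π·55.4 = 348.3 rad/s
x(θ) = r cosθ + √(L² − r² sin²θ); with ω constant, a = ω²·d²x/dθ².
d²x/dθ² = −r cosθ − r²(cos2θ)/√u − r⁴ sin²2θ/(4u^{3/2}),  u = L² − r² sin²θ = 0.00315999 m².
Substituting r = 0.0127 m, L = 0.0576 m, θ = 98.5°: d²x/dθ² = +0.0046179 m.
a = ω²·d²x/dθ² = (348.3)²·(+0.0046179) = +560.14 m/s²;  |a| = 560.14 m/s².

560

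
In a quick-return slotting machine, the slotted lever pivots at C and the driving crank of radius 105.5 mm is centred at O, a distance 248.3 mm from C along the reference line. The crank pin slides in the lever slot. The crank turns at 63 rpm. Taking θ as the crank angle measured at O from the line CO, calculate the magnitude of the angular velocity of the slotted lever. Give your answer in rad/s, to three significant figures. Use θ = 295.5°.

ω = 6.597 rad/s (from 63 rpm).
Crank pin A relative to C: A = (d + r cosθ, r sinθ); lever angle φ = atan2(r sinθ, d + r cosθ).
Differentiating tanφ: φ̇ = rω(d cosθ + r)/(d² + r² + 2dr cosθ).
d² + r² + 2dr cosθ = |CA|² = 0.0953382 m²;  d cosθ + r = +0.2124 m.
|ω_lever| = |0.1055·6.597·+0.2124| / 0.0953382 = 1.5506 rad/s.

1.55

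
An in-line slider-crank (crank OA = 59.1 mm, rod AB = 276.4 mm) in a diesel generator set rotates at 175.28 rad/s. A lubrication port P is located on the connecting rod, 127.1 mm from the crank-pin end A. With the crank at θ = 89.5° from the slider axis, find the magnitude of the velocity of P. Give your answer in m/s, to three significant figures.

10.4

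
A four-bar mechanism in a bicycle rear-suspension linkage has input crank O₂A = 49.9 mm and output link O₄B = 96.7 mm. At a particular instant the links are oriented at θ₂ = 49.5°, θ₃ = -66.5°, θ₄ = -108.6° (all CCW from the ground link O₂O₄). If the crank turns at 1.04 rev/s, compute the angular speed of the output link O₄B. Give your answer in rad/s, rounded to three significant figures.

4.52

ω₂ = 6.535 rad/s (from 1.04 rev/s).
Differentiating the loop-closure r₂e^{iθ₂}+r₃e^{iθ₃}=r₁+r₄e^{iθ₄} gives r₂ω₂e^{iθ₂}+r₃ω₃e^{iθ₃}=r₄ω₄e^{iθ₄}.
Eliminating the other unknown: ω₄ = r₂ω₂ sin(θ₂−θ₃) / [r₄ sin(θ₄−θ₃)].
Numerator sine = +0.89879; denominator sine = -0.67043.
Result = 0.0499·6.535·(+0.89879) / (0.0967·(-0.67043)) = -4.5206 rad/s; magnitude 4.5206 rad/s.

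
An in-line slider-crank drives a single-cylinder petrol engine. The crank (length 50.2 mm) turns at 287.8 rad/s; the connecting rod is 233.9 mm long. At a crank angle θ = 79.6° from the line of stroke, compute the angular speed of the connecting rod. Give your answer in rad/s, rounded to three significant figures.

ω = 287.8 rad/s
The rod makes angle φ with the slider axis where L sinφ = r sinθ; differentiating, L cosφ·φ̇ = r ω cosθ.
L cosφ = √(L² − r² sin²θ) = 0.22863 m.
|ω_rod| = r ω |cosθ| / √(L² − r² sin²θ) = 0.0502·287.8·0.18052/0.22863 = 11.407 rad/s.

11.4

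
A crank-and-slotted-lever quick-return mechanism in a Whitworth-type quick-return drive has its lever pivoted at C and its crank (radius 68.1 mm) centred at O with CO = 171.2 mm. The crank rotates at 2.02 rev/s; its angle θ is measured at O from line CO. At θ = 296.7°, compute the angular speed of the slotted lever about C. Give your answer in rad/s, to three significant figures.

2.82

ω = 12.69 rad/s (from 2.02 rev/s).
Crank pin A relative to C: A = (d + r cosθ, r sinθ); lever angle φ = atan2(r sinθ, d + r cosθ).
Differentiating tanφ: φ̇ = rω(d cosθ + r)/(d² + r² + 2dr cosθ).
d² + r² + 2dr cosθ = |CA|² = 0.044424 m²;  d cosθ + r = +0.14502 m.
|ω_lever| = |0.0681·12.69·+0.14502| / 0.044424 = 2.8216 rad/s.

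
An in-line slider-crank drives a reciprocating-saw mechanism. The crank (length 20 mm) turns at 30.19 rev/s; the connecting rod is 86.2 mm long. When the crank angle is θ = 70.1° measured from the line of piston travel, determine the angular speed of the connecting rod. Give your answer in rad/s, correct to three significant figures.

15.4

ω = 189.7 rad/s (converted from 30.19 rev/s).
The rod makes angle φ with the slider axis where L sinφ = r sinθ; differentiating, L cosφ·φ̇ = r ω cosθ.
L cosφ = √(L² − r² sin²θ) = 0.084124 m.
|ω_rod| = r ω |cosθ| / √(L² − r² sin²θ) = 0.02·189.7·0.34038/0.084124 = 15.35 rad/s.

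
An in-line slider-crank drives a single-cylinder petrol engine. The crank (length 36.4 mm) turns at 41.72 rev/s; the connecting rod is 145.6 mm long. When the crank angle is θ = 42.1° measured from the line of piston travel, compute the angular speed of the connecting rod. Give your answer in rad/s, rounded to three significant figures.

ω = 262.1 rad/s (converted from 41.72 rev/s).
The rod makes angle φ with the slider axis where L sinφ = r sinθ; differentiating, L cosφ·φ̇ = r ω cosθ.
L cosφ = √(L² − r² sin²θ) = 0.14354 m.
|ω_rod| = r ω |cosθ| / √(L² − r² sin²θ) = 0.0364·262.1·0.74198/0.14354 = 49.322 rad/s.

49.3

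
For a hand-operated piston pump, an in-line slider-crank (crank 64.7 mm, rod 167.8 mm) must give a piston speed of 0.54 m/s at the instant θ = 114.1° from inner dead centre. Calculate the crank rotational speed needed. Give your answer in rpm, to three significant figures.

For an in-line slider-crank, |v_piston| = rω|sinθ|·[1 + r cosθ/√(L² − r² sin²θ)].
With r = 0.0647 m, L = 0.1678 m, θ = 114.1°: the bracketed kinematic factor |dx/dθ| = 0.049126 m.
ω = v/|dx/dθ| = 0.54/0.049126 = 10.992 rad/s.
N = 60ω/(2π) = 104.97 rpm.

105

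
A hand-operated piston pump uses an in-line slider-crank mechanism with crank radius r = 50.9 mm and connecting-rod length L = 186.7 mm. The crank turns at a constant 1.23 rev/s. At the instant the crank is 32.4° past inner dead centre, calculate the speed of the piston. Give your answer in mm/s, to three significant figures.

ω = 2π·1.23 = 7.728 rad/s
For an in-line slider-crank, x = r cosθ + √(L² − r² sin²θ), so v = −rω sinθ·[1 + r cosθ/√(L² − r² sin²θ)].
With r = 0.0509 m, L = 0.1867 m, θ = 32.4°: √(L² − r² sin²θ) = 0.1847 m.
v = −0.0509·7.728·0.53583·[1 + 0.0509·0.84433/0.1847] = -0.25982 m/s.
|v| = 0.25982 m/s = 259.82 mm/s.

260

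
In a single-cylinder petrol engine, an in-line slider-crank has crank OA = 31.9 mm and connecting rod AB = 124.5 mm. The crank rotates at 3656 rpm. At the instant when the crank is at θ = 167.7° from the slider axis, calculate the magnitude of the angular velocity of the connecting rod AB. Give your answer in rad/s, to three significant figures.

96.0

ω = 382.9 rad/s (converted from 3656 rpm).
The rod makes angle φ with the slider axis where L sinφ = r sinθ; differentiating, L cosφ·φ̇ = r ω cosθ.
L cosφ = √(L² − r² sin²θ) = 0.12431 m.
|ω_rod| = r ω |cosθ| / √(L² − r² sin²θ) = 0.0319·382.9·0.97705/0.12431 = 95.988 rad/s.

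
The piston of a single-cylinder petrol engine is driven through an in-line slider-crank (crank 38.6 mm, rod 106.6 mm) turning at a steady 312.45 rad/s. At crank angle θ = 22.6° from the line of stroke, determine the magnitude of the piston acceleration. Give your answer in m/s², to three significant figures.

4470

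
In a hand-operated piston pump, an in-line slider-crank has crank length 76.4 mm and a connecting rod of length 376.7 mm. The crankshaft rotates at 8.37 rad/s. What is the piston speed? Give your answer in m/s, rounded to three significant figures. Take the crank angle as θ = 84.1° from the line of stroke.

ω = 8.37 rad/s
For an in-line slider-crank, x = r cosθ + √(L² − r² sin²θ), so v = −rω sinθ·[1 + r cosθ/√(L² − r² sin²θ)].
With r = 0.0764 m, L = 0.3767 m, θ = 84.1°: √(L² − r² sin²θ) = 0.36895 m.
v = −0.0764·8.37·0.99470·[1 + 0.0764·0.10279/0.36895] = -0.64962 m/s.
|v| = 0.64962 m/s.

0.650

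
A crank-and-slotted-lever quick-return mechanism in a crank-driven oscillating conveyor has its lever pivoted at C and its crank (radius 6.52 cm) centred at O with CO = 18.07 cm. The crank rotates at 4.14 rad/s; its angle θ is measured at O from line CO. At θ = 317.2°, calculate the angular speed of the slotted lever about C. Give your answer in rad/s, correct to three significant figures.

0.985

ω = 4.14 rad/s
Crank pin A relative to C: A = (d + r cosθ, r sinθ); lever angle φ = atan2(r sinθ, d + r cosθ).
Differentiating tanφ: φ̇ = rω(d cosθ + r)/(d² + r² + 2dr cosθ).
d² + r² + 2dr cosθ = |CA|² = 0.0541926 m²;  d cosθ + r = +0.19778 m.
|ω_lever| = |0.0652·4.14·+0.19778| / 0.0541926 = 0.98515 rad/s.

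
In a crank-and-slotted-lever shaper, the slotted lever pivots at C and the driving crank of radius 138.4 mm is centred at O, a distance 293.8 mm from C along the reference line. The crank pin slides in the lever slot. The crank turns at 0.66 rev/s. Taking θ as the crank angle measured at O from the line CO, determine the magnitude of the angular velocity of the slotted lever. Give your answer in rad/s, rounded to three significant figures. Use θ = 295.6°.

1.08

ω = 4.147 rad/s (from 0.66 rev/s).
Crank pin A relative to C: A = (d + r cosθ, r sinθ); lever angle φ = atan2(r sinθ, d + r cosθ).
Differentiating tanφ: φ̇ = rω(d cosθ + r)/(d² + r² + 2dr cosθ).
d² + r² + 2dr cosθ = |CA|² = 0.140612 m²;  d cosθ + r = +0.26535 m.
|ω_lever| = |0.1384·4.147·+0.26535| / 0.140612 = 1.0831 rad/s.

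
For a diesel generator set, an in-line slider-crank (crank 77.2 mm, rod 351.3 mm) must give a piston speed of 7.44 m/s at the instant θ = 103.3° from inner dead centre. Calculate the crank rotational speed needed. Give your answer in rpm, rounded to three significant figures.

997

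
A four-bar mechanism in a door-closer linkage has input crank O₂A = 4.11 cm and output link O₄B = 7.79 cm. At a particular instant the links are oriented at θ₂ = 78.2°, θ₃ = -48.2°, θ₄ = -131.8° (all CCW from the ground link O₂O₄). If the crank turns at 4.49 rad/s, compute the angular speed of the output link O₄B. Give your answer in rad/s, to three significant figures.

ω₂ = 4.49 rad/s
Differentiating the loop-closure r₂e^{iθ₂}+r₃e^{iθ₃}=r₁+r₄e^{iθ₄} gives r₂ω₂e^{iθ₂}+r₃ω₃e^{iθ₃}=r₄ω₄e^{iθ₄}.
Eliminating the other unknown: ω₄ = r₂ω₂ sin(θ₂−θ₃) / [r₄ sin(θ₄−θ₃)].
Numerator sine = +0.80489; denominator sine = -0.99377.
Result = 0.0411·4.49·(+0.80489) / (0.0779·(-0.99377)) = -1.9187 rad/s; magnitude 1.9187 rad/s.

1.92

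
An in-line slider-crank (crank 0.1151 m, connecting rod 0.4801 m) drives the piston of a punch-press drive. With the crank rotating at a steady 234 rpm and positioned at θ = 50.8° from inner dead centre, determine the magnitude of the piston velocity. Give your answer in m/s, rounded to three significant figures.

2.52

ω = 2π·234/60 = 24.5 rad/s
For an in-line slider-crank, x = r cosθ + √(L² − r² sin²θ), so v = −rω sinθ·[1 + r cosθ/√(L² − r² sin²θ)].
With r = 0.1151 m, L = 0.4801 m, θ = 50.8°: √(L² − r² sin²θ) = 0.47174 m.
v = −0.1151·24.5·0.77494·[1 + 0.1151·0.63203/0.47174] = -2.5228 m/s.
|v| = 2.5228 m/s.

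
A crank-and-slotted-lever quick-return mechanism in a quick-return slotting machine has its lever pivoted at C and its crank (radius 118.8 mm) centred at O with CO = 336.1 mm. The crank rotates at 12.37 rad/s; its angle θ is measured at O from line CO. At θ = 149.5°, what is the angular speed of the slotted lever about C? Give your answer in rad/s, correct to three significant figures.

ω = 12.37 rad/s
Crank pin A relative to C: A = (d + r cosθ, r sinθ); lever angle φ = atan2(r sinθ, d + r cosθ).
Differentiating tanφ: φ̇ = rω(d cosθ + r)/(d² + r² + 2dr cosθ).
d² + r² + 2dr cosθ = |CA|² = 0.0582692 m²;  d cosθ + r = -0.17079 m.
|ω_lever| = |0.1188·12.37·-0.17079| / 0.0582692 = 4.3074 rad/s.

4.31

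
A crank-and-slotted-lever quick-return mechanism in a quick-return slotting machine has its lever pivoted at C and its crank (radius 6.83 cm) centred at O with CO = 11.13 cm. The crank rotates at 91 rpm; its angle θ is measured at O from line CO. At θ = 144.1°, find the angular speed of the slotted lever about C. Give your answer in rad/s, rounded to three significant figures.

3.00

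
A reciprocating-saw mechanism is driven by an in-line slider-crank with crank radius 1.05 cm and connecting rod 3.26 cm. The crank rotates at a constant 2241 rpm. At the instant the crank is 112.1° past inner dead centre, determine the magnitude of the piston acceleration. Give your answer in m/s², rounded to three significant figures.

ω = 2π·2241/60 = 234.7 rad/s
x(θ) = r cosθ + √(L² − r² sin²θ); with ω constant, a = ω²·d²x/dθ².
d²x/dθ² = −r cosθ − r²(cos2θ)/√u − r⁴ sin²2θ/(4u^{3/2}),  u = L² − r² sin²θ = 0.000968115 m².
Substituting r = 0.0105 m, L = 0.0326 m, θ = 112.1°: d²x/dθ² = +0.0064416 m.
a = ω²·d²x/dθ² = (234.7)²·(+0.0064416) = +354.76 m/s²;  |a| = 354.76 m/s².

355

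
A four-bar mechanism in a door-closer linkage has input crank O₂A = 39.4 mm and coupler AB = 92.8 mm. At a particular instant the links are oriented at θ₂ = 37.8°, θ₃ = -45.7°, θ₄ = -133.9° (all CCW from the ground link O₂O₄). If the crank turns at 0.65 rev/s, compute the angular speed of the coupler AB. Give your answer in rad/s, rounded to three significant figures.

0.250

ω₂ = 4.084 rad/s (from 0.65 rev/s).
Differentiating the loop-closure r₂e^{iθ₂}+r₃e^{iθ₃}=r₁+r₄e^{iθ₄} gives r₂ω₂e^{iθ₂}+r₃ω₃e^{iθ₃}=r₄ω₄e^{iθ₄}.
Eliminating the other unknown: ω₃ = r₂ω₂ sin(θ₄−θ₂) / [r₃ sin(θ₃−θ₄)].
Numerator sine = -0.14436; denominator sine = +0.99951.
Result = 0.0394·4.084·(-0.14436) / (0.0928·(+0.99951)) = -0.25043 rad/s; magnitude 0.25043 rad/s.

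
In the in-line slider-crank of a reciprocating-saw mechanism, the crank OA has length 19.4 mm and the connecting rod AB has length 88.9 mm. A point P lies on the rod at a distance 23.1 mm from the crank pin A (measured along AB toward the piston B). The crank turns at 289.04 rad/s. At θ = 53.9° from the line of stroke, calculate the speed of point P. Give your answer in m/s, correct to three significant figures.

ω = 289 rad/s.  Crank-pin speed |V_A| = rω = 5.6074 m/s, perpendicular to OA.
Rod angle: sinφ = −(r/L) sinθ ⇒ φ = -10.156°; ω_rod = −rω cosθ/√(L²−r²sin²θ) = -37.755 rad/s.
V_P = V_A + ω_rod × AP, with AP = 0.0231 m along the rod.
Components: V_Px = −rω sinθ − a·ω_rod·sinφ = -4.6845 m/s;  V_Py = rω cosθ + a·ω_rod·cosφ = +2.4454 m/s.
|V_P| = √(V_Px² + V_Py²) = 5.2843 m/s.

5.28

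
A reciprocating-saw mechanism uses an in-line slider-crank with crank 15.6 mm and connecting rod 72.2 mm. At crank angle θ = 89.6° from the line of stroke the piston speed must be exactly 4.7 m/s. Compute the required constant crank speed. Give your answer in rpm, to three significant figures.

2870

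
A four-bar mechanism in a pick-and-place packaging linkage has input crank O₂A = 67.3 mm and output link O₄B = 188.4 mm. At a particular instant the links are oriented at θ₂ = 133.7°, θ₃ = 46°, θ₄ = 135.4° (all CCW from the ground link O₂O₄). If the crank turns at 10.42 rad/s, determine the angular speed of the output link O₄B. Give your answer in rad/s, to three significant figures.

ω₂ = 10.42 rad/s
Differentiating the loop-closure r₂e^{iθ₂}+r₃e^{iθ₃}=r₁+r₄e^{iθ₄} gives r₂ω₂e^{iθ₂}+r₃ω₃e^{iθ₃}=r₄ω₄e^{iθ₄}.
Eliminating the other unknown: ω₄ = r₂ω₂ sin(θ₂−θ₃) / [r₄ sin(θ₄−θ₃)].
Numerator sine = +0.99919; denominator sine = +0.99995.
Result = 0.0673·10.42·(+0.99919) / (0.1884·(+0.99995)) = +3.7194 rad/s; magnitude 3.7194 rad/s.

3.72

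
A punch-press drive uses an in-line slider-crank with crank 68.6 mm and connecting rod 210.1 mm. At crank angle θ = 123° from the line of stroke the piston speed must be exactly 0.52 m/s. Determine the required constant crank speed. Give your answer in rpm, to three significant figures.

106

For an in-line slider-crank, |v_piston| = rω|sinθ|·[1 + r cosθ/√(L² − r² sin²θ)].
With r = 0.0686 m, L = 0.2101 m, θ = 123°: the bracketed kinematic factor |dx/dθ| = 0.046895 m.
ω = v/|dx/dθ| = 0.52/0.046895 = 11.089 rad/s.
N = 60ω/(2π) = 105.89 rpm.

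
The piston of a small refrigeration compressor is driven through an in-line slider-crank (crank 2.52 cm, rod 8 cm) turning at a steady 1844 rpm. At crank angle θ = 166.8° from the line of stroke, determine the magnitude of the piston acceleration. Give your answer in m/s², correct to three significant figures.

648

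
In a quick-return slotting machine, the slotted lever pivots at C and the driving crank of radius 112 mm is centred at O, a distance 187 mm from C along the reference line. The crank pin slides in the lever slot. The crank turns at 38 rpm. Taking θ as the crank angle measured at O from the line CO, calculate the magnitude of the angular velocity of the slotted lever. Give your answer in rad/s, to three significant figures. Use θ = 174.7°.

ω = 3.979 rad/s (from 38 rpm).
Crank pin A relative to C: A = (d + r cosθ, r sinθ); lever angle φ = atan2(r sinθ, d + r cosθ).
Differentiating tanφ: φ̇ = rω(d cosθ + r)/(d² + r² + 2dr cosθ).
d² + r² + 2dr cosθ = |CA|² = 0.00580408 m²;  d cosθ + r = -0.074201 m.
|ω_lever| = |0.112·3.979·-0.074201| / 0.00580408 = 5.6978 rad/s.

5.70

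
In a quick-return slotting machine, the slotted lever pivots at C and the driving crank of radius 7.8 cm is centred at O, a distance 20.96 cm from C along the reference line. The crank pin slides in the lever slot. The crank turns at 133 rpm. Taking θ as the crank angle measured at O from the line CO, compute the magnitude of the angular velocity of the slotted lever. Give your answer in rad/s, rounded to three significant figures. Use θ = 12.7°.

ω = 13.93 rad/s (from 133 rpm).
Crank pin A relative to C: A = (d + r cosθ, r sinθ); lever angle φ = atan2(r sinθ, d + r cosθ).
Differentiating tanφ: φ̇ = rω(d cosθ + r)/(d² + r² + 2dr cosθ).
d² + r² + 2dr cosθ = |CA|² = 0.0819138 m²;  d cosθ + r = +0.28247 m.
|ω_lever| = |0.078·13.93·+0.28247| / 0.0819138 = 3.7462 rad/s.

3.75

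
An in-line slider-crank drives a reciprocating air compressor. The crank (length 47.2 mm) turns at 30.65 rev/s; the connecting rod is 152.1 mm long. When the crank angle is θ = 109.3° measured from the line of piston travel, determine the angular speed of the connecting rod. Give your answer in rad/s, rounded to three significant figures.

ω = 192.6 rad/s (converted from 30.65 rev/s).
The rod makes angle φ with the slider axis where L sinφ = r sinθ; differentiating, L cosφ·φ̇ = r ω cosθ.
L cosφ = √(L² − r² sin²θ) = 0.14543 m.
|ω_rod| = r ω |cosθ| / √(L² − r² sin²θ) = 0.0472·192.6·0.33051/0.14543 = 20.658 rad/s.

20.7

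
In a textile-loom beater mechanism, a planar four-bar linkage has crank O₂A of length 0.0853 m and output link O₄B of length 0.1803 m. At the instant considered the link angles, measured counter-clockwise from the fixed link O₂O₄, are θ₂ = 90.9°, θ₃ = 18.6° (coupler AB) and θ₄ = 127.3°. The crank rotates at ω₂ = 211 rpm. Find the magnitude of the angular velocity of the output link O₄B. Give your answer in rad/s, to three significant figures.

ω₂ = 22.1 rad/s (from 211 rpm).
Differentiating the loop-closure r₂e^{iθ₂}+r₃e^{iθ₃}=r₁+r₄e^{iθ₄} gives r₂ω₂e^{iθ₂}+r₃ω₃e^{iθ₃}=r₄ω₄e^{iθ₄}.
Eliminating the other unknown: ω₄ = r₂ω₂ sin(θ₂−θ₃) / [r₄ sin(θ₄−θ₃)].
Numerator sine = +0.95266; denominator sine = +0.94721.
Result = 0.0853·22.1·(+0.95266) / (0.1803·(+0.94721)) = +10.514 rad/s; magnitude 10.514 rad/s.

10.5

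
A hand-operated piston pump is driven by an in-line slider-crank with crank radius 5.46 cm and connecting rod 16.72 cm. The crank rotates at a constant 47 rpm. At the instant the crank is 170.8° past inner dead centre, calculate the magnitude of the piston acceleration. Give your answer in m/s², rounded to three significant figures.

0.894

ω = 2π·47/60 = 4.922 rad/s
x(θ) = r cosθ + √(L² − r² sin²θ); with ω constant, a = ω²·d²x/dθ².
d²x/dθ² = −r cosθ − r²(cos2θ)/√u − r⁴ sin²2θ/(4u^{3/2}),  u = L² − r² sin²θ = 0.0278796 m².
Substituting r = 0.0546 m, L = 0.1672 m, θ = 170.8°: d²x/dθ² = +0.036909 m.
a = ω²·d²x/dθ² = (4.922)²·(+0.036909) = +0.89409 m/s²;  |a| = 0.89409 m/s².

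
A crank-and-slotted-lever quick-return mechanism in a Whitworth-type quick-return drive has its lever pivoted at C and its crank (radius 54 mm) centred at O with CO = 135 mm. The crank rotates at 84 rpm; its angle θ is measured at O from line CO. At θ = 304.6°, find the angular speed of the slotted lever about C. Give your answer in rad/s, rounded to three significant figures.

2.11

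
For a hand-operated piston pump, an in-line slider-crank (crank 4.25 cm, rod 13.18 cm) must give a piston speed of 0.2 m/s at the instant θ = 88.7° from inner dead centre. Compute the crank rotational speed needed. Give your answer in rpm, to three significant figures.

For an in-line slider-crank, |v_piston| = rω|sinθ|·[1 + r cosθ/√(L² − r² sin²θ)].
With r = 0.0425 m, L = 0.1318 m, θ = 88.7°: the bracketed kinematic factor |dx/dθ| = 0.042817 m.
ω = v/|dx/dθ| = 0.2/0.042817 = 4.671 rad/s.
N = 60ω/(2π) = 44.605 rpm.

44.6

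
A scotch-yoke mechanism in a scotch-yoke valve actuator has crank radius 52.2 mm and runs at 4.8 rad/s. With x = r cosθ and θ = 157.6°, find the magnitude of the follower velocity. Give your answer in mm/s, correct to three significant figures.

ω = 4.8 rad/s
x = r cosθ ⇒ ẋ = −rω sinθ.
|v| = rω|sinθ| = 0.0522·4.8·|sin 157.6°| = 0.095481 m/s = 95.481 mm/s.

95.5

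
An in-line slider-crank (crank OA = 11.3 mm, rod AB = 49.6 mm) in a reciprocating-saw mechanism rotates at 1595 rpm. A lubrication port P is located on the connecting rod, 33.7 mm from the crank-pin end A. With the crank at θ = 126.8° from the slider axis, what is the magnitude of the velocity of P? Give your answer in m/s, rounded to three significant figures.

ω = 167 rad/s.  Crank-pin speed |V_A| = rω = 1.8874 m/s, perpendicular to OA.
Rod angle: sinφ = −(r/L) sinθ ⇒ φ = -10.511°; ω_rod = −rω cosθ/√(L²−r²sin²θ) = +23.184 rad/s.
V_P = V_A + ω_rod × AP, with AP = 0.0337 m along the rod.
Components: V_Px = −rω sinθ − a·ω_rod·sinφ = -1.3688 m/s;  V_Py = rω cosθ + a·ω_rod·cosφ = -0.36243 m/s.
|V_P| = √(V_Px² + V_Py²) = 1.416 m/s.

1.42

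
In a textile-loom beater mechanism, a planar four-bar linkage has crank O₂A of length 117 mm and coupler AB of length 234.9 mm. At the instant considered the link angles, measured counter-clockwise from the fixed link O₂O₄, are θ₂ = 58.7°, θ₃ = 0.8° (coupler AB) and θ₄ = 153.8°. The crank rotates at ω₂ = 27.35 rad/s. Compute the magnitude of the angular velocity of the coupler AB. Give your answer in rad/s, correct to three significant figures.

29.9

ω₂ = 27.35 rad/s
Differentiating the loop-closure r₂e^{iθ₂}+r₃e^{iθ₃}=r₁+r₄e^{iθ₄} gives r₂ω₂e^{iθ₂}+r₃ω₃e^{iθ₃}=r₄ω₄e^{iθ₄}.
Eliminating the other unknown: ω₃ = r₂ω₂ sin(θ₄−θ₂) / [r₃ sin(θ₃−θ₄)].
Numerator sine = +0.99604; denominator sine = -0.45399.
Result = 0.117·27.35·(+0.99604) / (0.2349·(-0.45399)) = -29.888 rad/s; magnitude 29.888 rad/s.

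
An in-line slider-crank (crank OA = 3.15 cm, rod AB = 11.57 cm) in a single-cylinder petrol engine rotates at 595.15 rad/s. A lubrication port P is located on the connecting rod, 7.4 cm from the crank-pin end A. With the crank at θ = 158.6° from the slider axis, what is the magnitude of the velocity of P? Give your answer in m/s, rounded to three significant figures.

8.51

ω = 595.1 rad/s.  Crank-pin speed |V_A| = rω = 18.747 m/s, perpendicular to OA.
Rod angle: sinφ = −(r/L) sinθ ⇒ φ = -5.701°; ω_rod = −rω cosθ/√(L²−r²sin²θ) = +151.61 rad/s.
V_P = V_A + ω_rod × AP, with AP = 0.074 m along the rod.
Components: V_Px = −rω sinθ − a·ω_rod·sinφ = -5.7259 m/s;  V_Py = rω cosθ + a·ω_rod·cosφ = -6.2909 m/s.
|V_P| = √(V_Px² + V_Py²) = 8.5066 m/s.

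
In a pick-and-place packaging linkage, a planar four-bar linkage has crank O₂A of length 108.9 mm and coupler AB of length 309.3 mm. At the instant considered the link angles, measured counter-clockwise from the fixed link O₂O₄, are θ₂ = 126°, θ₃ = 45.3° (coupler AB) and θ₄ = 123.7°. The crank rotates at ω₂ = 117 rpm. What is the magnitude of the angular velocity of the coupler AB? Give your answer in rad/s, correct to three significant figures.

ω₂ = 12.25 rad/s (from 117 rpm).
Differentiating the loop-closure r₂e^{iθ₂}+r₃e^{iθ₃}=r₁+r₄e^{iθ₄} gives r₂ω₂e^{iθ₂}+r₃ω₃e^{iθ₃}=r₄ω₄e^{iθ₄}.
Eliminating the other unknown: ω₃ = r₂ω₂ sin(θ₄−θ₂) / [r₃ sin(θ₃−θ₄)].
Numerator sine = -0.04013; denominator sine = -0.97958.
Result = 0.1089·12.25·(-0.04013) / (0.3093·(-0.97958)) = +0.17673 rad/s; magnitude 0.17673 rad/s.

0.177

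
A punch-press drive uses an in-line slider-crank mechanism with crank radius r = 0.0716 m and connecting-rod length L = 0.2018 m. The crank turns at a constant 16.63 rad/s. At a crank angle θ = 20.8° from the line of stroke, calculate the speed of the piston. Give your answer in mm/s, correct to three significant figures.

564

ω = 16.63 rad/s
For an in-line slider-crank, x = r cosθ + √(L² − r² sin²θ), so v = −rω sinθ·[1 + r cosθ/√(L² − r² sin²θ)].
With r = 0.0716 m, L = 0.2018 m, θ = 20.8°: √(L² − r² sin²θ) = 0.20019 m.
v = −0.0716·16.63·0.35511·[1 + 0.0716·0.93483/0.20019] = -0.5642 m/s.
|v| = 0.5642 m/s = 564.2 mm/s.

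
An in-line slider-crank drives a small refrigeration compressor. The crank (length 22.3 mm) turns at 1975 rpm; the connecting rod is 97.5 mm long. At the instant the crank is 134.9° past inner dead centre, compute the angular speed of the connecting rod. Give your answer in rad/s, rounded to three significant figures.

33.8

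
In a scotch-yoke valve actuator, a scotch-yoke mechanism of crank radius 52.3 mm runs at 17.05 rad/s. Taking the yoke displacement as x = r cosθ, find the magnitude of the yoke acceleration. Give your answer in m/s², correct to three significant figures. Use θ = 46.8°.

10.4

ω = 17.05 rad/s
x = r cosθ ⇒ ẍ = −rω² cosθ (ω constant).
|a| = rω²|cosθ| = 0.0523·(17.05)²·|cos 46.8°| = 10.408 m/s².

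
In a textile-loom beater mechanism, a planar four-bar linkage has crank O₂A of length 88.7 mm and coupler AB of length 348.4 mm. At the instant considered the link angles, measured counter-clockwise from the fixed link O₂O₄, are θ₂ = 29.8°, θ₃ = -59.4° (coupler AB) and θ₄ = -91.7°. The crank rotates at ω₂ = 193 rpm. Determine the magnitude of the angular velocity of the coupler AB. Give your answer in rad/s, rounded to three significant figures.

ω₂ = 20.21 rad/s (from 193 rpm).
Differentiating the loop-closure r₂e^{iθ₂}+r₃e^{iθ₃}=r₁+r₄e^{iθ₄} gives r₂ω₂e^{iθ₂}+r₃ω₃e^{iθ₃}=r₄ω₄e^{iθ₄}.
Eliminating the other unknown: ω₃ = r₂ω₂ sin(θ₄−θ₂) / [r₃ sin(θ₃−θ₄)].
Numerator sine = -0.85264; denominator sine = +0.53435.
Result = 0.0887·20.21·(-0.85264) / (0.3484·(+0.53435)) = -8.2105 rad/s; magnitude 8.2105 rad/s.

8.21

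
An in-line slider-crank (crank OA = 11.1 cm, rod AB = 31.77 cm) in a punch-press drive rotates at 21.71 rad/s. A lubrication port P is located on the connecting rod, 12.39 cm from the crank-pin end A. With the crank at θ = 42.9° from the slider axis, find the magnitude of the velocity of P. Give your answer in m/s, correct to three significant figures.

2.11

ω = 21.71 rad/s.  Crank-pin speed |V_A| = rω = 2.4098 m/s, perpendicular to OA.
Rod angle: sinφ = −(r/L) sinθ ⇒ φ = -13.759°; ω_rod = −rω cosθ/√(L²−r²sin²θ) = -5.7206 rad/s.
V_P = V_A + ω_rod × AP, with AP = 0.1239 m along the rod.
Components: V_Px = −rω sinθ − a·ω_rod·sinφ = -1.809 m/s;  V_Py = rω cosθ + a·ω_rod·cosφ = +1.0768 m/s.
|V_P| = √(V_Px² + V_Py²) = 2.1052 m/s.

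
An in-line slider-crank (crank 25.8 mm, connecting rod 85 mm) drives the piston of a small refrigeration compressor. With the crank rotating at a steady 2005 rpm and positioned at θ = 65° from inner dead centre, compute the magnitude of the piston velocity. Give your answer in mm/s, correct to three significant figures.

5560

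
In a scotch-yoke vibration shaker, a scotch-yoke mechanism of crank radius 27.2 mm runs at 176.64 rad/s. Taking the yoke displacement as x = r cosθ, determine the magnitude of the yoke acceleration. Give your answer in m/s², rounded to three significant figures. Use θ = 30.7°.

ω = 176.6 rad/s
x = r cosθ ⇒ ẍ = −rω² cosθ (ω constant).
|a| = rω²|cosθ| = 0.0272·(176.6)²·|cos 30.7°| = 729.74 m/s².

730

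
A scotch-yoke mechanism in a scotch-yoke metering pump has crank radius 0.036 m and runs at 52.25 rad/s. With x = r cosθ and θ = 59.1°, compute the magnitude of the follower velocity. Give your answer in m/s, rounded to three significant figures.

1.61

ω = 52.25 rad/s
x = r cosθ ⇒ ẋ = −rω sinθ.
|v| = rω|sinθ| = 0.036·52.25·|sin 59.1°| = 1.614 m/s.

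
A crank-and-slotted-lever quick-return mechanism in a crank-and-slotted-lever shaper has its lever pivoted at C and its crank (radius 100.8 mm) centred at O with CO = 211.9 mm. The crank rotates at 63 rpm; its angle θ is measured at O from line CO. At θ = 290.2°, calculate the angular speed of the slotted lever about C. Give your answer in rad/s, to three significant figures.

ω = 6.597 rad/s (from 63 rpm).
Crank pin A relative to C: A = (d + r cosθ, r sinθ); lever angle φ = atan2(r sinθ, d + r cosθ).
Differentiating tanφ: φ̇ = rω(d cosθ + r)/(d² + r² + 2dr cosθ).
d² + r² + 2dr cosθ = |CA|² = 0.0698131 m²;  d cosθ + r = +0.17397 m.
|ω_lever| = |0.1008·6.597·+0.17397| / 0.0698131 = 1.6572 rad/s.

1.66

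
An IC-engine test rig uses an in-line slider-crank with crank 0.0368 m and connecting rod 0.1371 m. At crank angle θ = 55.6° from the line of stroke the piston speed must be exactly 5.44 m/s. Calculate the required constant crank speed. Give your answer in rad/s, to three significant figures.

155

For an in-line slider-crank, |v_piston| = rω|sinθ|·[1 + r cosθ/√(L² − r² sin²θ)].
With r = 0.0368 m, L = 0.1371 m, θ = 55.6°: the bracketed kinematic factor |dx/dθ| = 0.035086 m.
ω = v/|dx/dθ| = 5.44/0.035086 = 155.05 rad/s.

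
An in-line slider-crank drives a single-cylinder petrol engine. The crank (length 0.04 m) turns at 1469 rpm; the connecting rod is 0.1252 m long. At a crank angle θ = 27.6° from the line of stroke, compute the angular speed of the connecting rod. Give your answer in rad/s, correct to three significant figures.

44.0

ω = 153.8 rad/s (converted from 1469 rpm).
The rod makes angle φ with the slider axis where L sinφ = r sinθ; differentiating, L cosφ·φ̇ = r ω cosθ.
L cosφ = √(L² − r² sin²θ) = 0.12382 m.
|ω_rod| = r ω |cosθ| / √(L² − r² sin²θ) = 0.04·153.8·0.88620/0.12382 = 44.04 rad/s.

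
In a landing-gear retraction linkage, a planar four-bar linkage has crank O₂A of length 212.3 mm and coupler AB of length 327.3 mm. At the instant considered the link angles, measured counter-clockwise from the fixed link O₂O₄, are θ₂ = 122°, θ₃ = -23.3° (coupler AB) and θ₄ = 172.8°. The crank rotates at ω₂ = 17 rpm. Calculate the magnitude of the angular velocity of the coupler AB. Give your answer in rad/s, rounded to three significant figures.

3.23

ω₂ = 1.78 rad/s (from 17 rpm).
Differentiating the loop-closure r₂e^{iθ₂}+r₃e^{iθ₃}=r₁+r₄e^{iθ₄} gives r₂ω₂e^{iθ₂}+r₃ω₃e^{iθ₃}=r₄ω₄e^{iθ₄}.
Eliminating the other unknown: ω₃ = r₂ω₂ sin(θ₄−θ₂) / [r₃ sin(θ₃−θ₄)].
Numerator sine = +0.77494; denominator sine = +0.27731.
Result = 0.2123·1.78·(+0.77494) / (0.3273·(+0.27731)) = +3.2269 rad/s; magnitude 3.2269 rad/s.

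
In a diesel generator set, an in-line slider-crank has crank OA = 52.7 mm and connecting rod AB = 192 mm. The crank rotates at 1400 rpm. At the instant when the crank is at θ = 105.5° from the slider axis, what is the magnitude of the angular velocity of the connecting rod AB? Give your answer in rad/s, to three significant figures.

ω = 146.6 rad/s (converted from 1400 rpm).
The rod makes angle φ with the slider axis where L sinφ = r sinθ; differentiating, L cosφ·φ̇ = r ω cosθ.
L cosφ = √(L² − r² sin²θ) = 0.18516 m.
|ω_rod| = r ω |cosθ| / √(L² − r² sin²θ) = 0.0527·146.6·0.26724/0.18516 = 11.151 rad/s.

11.2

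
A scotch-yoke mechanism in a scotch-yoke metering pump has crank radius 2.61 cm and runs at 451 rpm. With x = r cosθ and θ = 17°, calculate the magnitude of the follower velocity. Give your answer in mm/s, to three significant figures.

360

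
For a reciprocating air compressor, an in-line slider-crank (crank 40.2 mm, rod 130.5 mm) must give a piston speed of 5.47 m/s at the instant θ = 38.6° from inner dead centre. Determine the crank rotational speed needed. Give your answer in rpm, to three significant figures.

1670

For an in-line slider-crank, |v_piston| = rω|sinθ|·[1 + r cosθ/√(L² − r² sin²θ)].
With r = 0.0402 m, L = 0.1305 m, θ = 38.6°: the bracketed kinematic factor |dx/dθ| = 0.031233 m.
ω = v/|dx/dθ| = 5.47/0.031233 = 175.14 rad/s.
N = 60ω/(2π) = 1672.4 rpm.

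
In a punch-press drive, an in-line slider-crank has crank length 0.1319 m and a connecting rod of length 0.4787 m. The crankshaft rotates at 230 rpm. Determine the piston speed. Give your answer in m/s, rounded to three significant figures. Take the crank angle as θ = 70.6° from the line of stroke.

ω = 2π·230/60 = 24.09 rad/s
For an in-line slider-crank, x = r cosθ + √(L² − r² sin²θ), so v = −rω sinθ·[1 + r cosθ/√(L² − r² sin²θ)].
With r = 0.1319 m, L = 0.4787 m, θ = 70.6°: √(L² − r² sin²θ) = 0.46225 m.
v = −0.1319·24.09·0.94322·[1 + 0.1319·0.33216/0.46225] = -3.2805 m/s.
|v| = 3.2805 m/s.

3.28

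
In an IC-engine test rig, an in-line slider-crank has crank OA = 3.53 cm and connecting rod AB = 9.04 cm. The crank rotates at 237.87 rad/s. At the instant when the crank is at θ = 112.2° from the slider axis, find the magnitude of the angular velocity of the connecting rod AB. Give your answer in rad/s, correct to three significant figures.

ω = 237.9 rad/s
The rod makes angle φ with the slider axis where L sinφ = r sinθ; differentiating, L cosφ·φ̇ = r ω cosθ.
L cosφ = √(L² − r² sin²θ) = 0.084285 m.
|ω_rod| = r ω |cosθ| / √(L² − r² sin²θ) = 0.0353·237.9·0.37784/0.084285 = 37.642 rad/s.

37.6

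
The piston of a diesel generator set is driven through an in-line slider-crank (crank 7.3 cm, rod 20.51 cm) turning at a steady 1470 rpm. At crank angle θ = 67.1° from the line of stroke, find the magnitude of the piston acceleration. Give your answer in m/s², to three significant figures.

231

ω = 2π·1470/60 = 153.9 rad/s
x(θ) = r cosθ + √(L² − r² sin²θ); with ω constant, a = ω²·d²x/dθ².
d²x/dθ² = −r cosθ − r²(cos2θ)/√u − r⁴ sin²2θ/(4u^{3/2}),  u = L² − r² sin²θ = 0.0375439 m².
Substituting r = 0.073 m, L = 0.2051 m, θ = 67.1°: d²x/dθ² = -0.0097337 m.
a = ω²·d²x/dθ² = (153.9)²·(-0.0097337) = -230.66 m/s²;  |a| = 230.66 m/s².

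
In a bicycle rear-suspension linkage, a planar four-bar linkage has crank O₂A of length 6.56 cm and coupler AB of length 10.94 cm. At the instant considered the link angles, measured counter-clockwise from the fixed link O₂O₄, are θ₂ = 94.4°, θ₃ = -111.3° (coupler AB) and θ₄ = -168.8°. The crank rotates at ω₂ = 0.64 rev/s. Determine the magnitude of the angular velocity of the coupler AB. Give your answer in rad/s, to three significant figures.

2.84

ω₂ = 4.021 rad/s (from 0.64 rev/s).
Differentiating the loop-closure r₂e^{iθ₂}+r₃e^{iθ₃}=r₁+r₄e^{iθ₄} gives r₂ω₂e^{iθ₂}+r₃ω₃e^{iθ₃}=r₄ω₄e^{iθ₄}.
Eliminating the other unknown: ω₃ = r₂ω₂ sin(θ₄−θ₂) / [r₃ sin(θ₃−θ₄)].
Numerator sine = +0.99297; denominator sine = +0.84339.
Result = 0.0656·4.021·(+0.99297) / (0.1094·(+0.84339)) = +2.8389 rad/s; magnitude 2.8389 rad/s.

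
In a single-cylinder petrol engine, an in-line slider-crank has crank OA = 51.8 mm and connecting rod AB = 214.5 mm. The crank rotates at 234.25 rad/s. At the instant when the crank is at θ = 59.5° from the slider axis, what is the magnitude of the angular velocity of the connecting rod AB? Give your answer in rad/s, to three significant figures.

29.4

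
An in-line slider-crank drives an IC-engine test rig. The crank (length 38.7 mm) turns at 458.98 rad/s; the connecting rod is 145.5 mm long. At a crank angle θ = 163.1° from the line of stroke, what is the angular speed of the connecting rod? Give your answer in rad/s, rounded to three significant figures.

117

ω = 459 rad/s
The rod makes angle φ with the slider axis where L sinφ = r sinθ; differentiating, L cosφ·φ̇ = r ω cosθ.
L cosφ = √(L² − r² sin²θ) = 0.14506 m.
|ω_rod| = r ω |cosθ| / √(L² − r² sin²θ) = 0.0387·459·0.95681/0.14506 = 117.16 rad/s.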